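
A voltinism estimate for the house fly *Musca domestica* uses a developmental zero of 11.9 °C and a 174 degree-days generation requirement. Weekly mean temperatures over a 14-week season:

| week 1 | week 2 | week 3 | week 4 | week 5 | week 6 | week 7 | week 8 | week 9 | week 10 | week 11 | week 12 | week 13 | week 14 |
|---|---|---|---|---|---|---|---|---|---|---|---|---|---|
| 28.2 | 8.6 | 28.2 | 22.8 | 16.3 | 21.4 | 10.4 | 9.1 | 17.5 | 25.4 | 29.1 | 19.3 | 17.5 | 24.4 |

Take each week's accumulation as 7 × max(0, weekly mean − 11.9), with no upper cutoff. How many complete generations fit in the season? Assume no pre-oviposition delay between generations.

4 generations

Weekly DD (7 × max(0, T̄ − 11.9)): 114.1, 0.0, 114.1, 76.3, 30.8, 66.5, 0.0, 0.0, 39.2, 94.5, 120.4, 51.8, 39.2, 87.5.
Season total = 834.4 DD.
Complete generations = ⌊834.4 / 174⌋ = 4.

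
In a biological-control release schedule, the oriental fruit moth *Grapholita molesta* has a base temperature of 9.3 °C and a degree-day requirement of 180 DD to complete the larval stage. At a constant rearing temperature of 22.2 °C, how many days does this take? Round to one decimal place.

14.0 days

Daily accumulation = 22.2 − 9.3 = 12.9 DD/day.
Duration = 180 / 12.9 = 13.953 ≈ 14.0 days.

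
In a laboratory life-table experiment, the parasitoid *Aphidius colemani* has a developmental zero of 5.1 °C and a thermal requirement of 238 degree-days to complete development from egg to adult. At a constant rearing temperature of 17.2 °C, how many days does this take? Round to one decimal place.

Daily accumulation = 17.2 − 5.1 = 12.1 DD/day.
Duration = 238 / 12.1 = 19.669 ≈ 19.7 days.

19.7 days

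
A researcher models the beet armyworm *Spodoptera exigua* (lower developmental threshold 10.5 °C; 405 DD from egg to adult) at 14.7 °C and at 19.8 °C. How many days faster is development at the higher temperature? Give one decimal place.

52.9 days

At 14.7 °C: 405 / (14.7 − 10.5) = 405 / 4.2 = 96.429 d.
At 19.8 °C: 405 / (19.8 − 10.5) = 405 / 9.3 = 43.548 d.
Difference = |96.429 − 43.548| = 52.880 ≈ 52.9 days.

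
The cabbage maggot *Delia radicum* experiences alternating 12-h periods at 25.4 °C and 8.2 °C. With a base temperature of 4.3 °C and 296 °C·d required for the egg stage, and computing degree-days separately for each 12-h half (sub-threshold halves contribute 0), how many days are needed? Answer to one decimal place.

Day half: max(0, 25.4 − 4.3) × 0.5 = 21.1 × 0.5 = 10.55 DD.
Night half: max(0, 8.2 − 4.3) × 0.5 = 3.9 × 0.5 = 1.95 DD.
Per 24 h: 12.50 DD/day.
Duration = 296 / 12.50 = 23.680 ≈ 23.7 days.

23.7 days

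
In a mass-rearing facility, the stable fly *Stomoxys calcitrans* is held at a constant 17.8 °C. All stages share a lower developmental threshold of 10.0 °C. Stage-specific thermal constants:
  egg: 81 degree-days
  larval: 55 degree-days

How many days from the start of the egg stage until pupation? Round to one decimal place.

17.4 days

Daily accumulation at 17.8 °C = 17.8 − 10.0 = 7.8 DD/day.
Total K = 81 + 55 = 136 DD.
Total duration = 136 / 7.8 = 17.436 ≈ 17.4 days.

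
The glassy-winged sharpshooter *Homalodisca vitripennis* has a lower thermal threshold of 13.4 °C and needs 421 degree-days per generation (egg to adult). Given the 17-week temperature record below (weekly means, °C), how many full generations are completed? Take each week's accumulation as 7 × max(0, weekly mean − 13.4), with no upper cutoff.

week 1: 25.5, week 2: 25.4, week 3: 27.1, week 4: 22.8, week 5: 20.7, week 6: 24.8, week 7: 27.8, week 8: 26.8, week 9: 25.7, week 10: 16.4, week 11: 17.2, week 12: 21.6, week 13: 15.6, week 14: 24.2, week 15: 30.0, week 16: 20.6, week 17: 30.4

2 generations

Weekly DD (7 × max(0, T̄ − 13.4)): 84.7, 84.0, 95.9, 65.8, 51.1, 79.8, 100.8, 93.8, 86.1, 21.0, 26.6, 57.4, 15.4, 75.6, 116.2, 50.4, 119.0.
Season total = 1223.6 DD.
Complete generations = ⌊1223.6 / 421⌋ = 2.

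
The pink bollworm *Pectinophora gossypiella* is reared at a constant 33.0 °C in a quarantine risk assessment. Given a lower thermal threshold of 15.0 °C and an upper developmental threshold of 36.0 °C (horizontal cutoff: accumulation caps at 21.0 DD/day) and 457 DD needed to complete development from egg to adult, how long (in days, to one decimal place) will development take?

Daily accumulation = 33.0 − 15.0 = 18.0 DD/day.
Duration = 457 / 18.0 = 25.389 ≈ 25.4 days.

25.4 days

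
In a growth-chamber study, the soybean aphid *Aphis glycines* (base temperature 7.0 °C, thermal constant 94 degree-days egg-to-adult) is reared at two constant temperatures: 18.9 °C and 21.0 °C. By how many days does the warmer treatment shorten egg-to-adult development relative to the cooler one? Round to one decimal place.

1.2 days

At 18.9 °C: 94 / (18.9 − 7.0) = 94 / 11.9 = 7.899 d.
At 21.0 °C: 94 / (21.0 − 7.0) = 94 / 14.0 = 6.714 d.
Difference = |7.899 − 6.714| = 1.185 ≈ 1.2 days.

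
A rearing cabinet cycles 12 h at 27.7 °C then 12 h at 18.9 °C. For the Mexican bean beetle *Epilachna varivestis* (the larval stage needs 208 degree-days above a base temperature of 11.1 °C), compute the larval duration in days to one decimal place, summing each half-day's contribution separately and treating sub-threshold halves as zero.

17.0 days

Day half: max(0, 27.7 − 11.1) × 0.5 = 16.6 × 0.5 = 8.30 DD.
Night half: max(0, 18.9 − 11.1) × 0.5 = 7.8 × 0.5 = 3.90 DD.
Per 24 h: 12.20 DD/day.
Duration = 208 / 12.20 = 17.049 ≈ 17.0 days.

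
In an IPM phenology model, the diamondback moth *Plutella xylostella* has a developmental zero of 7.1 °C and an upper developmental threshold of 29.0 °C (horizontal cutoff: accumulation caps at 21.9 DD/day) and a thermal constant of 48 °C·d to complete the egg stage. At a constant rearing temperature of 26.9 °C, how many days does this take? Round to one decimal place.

2.4 days

Daily accumulation = 26.9 − 7.1 = 19.8 DD/day.
Duration = 48 / 19.8 = 2.424 ≈ 2.4 days.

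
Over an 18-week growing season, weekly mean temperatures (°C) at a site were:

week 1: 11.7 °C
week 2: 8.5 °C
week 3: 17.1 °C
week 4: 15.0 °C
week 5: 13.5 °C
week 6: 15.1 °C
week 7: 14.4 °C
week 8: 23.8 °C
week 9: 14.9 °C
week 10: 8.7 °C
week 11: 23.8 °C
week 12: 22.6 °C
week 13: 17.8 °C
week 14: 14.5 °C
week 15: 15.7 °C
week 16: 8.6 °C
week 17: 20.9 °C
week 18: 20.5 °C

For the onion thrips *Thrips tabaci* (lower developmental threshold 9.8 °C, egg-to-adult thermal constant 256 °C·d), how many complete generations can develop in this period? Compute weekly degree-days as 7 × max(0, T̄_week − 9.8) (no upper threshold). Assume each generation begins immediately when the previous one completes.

Weekly DD (7 × max(0, T̄ − 9.8)): 13.3, 0.0, 51.1, 36.4, 25.9, 37.1, 32.2, 98.0, 35.7, 0.0, 98.0, 89.6, 56.0, 32.9, 41.3, 0.0, 77.7, 74.9.
Season total = 800.1 DD.
Complete generations = ⌊800.1 / 256⌋ = 3.

3 generations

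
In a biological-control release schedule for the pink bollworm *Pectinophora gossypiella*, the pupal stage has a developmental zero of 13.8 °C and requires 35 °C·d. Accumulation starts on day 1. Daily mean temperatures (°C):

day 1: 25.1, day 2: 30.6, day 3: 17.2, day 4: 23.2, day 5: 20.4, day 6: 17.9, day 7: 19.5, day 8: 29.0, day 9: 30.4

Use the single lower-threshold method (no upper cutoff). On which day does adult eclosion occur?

Daily DD above 13.8 °C: 11.3, 16.8, 3.4, 9.4, 6.6, 4.1, 5.7, 15.2, 16.6.
Cumulative: 11.3, 28.1, 31.5, 40.9, 47.5, 51.6, 57.3, 72.5, 89.1.
The total first reaches 35 DD on day 4.

day 4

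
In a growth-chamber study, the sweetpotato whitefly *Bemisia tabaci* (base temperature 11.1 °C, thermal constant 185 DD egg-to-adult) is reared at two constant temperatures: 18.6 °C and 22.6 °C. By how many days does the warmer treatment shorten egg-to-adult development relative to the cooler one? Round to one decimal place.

8.6 days

At 18.6 °C: 185 / (18.6 − 11.1) = 185 / 7.5 = 24.667 d.
At 22.6 °C: 185 / (22.6 − 11.1) = 185 / 11.5 = 16.087 d.
Difference = |24.667 − 16.087| = 8.580 ≈ 8.6 days.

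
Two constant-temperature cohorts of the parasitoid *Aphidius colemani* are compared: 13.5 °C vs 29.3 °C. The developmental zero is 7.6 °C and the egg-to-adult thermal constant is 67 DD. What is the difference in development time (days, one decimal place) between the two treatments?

8.3 days

At 13.5 °C: 67 / (13.5 − 7.6) = 67 / 5.9 = 11.356 d.
At 29.3 °C: 67 / (29.3 − 7.6) = 67 / 21.7 = 3.088 d.
Difference = |11.356 − 3.088| = 8.268 ≈ 8.3 days.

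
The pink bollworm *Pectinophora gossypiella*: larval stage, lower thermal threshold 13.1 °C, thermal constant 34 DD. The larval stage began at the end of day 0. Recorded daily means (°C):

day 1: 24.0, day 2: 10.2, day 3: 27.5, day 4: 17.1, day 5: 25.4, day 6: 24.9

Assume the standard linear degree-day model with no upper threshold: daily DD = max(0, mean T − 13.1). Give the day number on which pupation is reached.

Daily DD above 13.1 °C: 10.9, 0.0, 14.4, 4.0, 12.3, 11.8.
Cumulative: 10.9, 10.9, 25.3, 29.3, 41.6, 53.4.
The total first reaches 34 DD on day 5.

day 5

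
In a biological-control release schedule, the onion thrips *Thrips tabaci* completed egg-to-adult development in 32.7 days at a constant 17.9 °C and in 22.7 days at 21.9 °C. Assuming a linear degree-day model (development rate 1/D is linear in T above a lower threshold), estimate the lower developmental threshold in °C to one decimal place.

8.8 °C

Under the model K = D·(T − T_b), so D₁·(T₁ − T_b) = D₂·(T₂ − T_b).
32.7·(17.9 − T_b) = 22.7·(21.9 − T_b)
T_b = (32.7·17.9 − 22.7·21.9) / (32.7 − 22.7) = 88.20 / 10.0 = 8.820 °C ≈ 8.8 °C.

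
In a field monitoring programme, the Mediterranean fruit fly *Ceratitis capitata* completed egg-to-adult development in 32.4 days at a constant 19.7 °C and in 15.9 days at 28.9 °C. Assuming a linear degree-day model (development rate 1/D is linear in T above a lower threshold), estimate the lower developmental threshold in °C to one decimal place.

10.8 °C

Linear rate model ⇒ the product D·(T − T_b) is constant across temperatures.
32.4·(19.7 − T_b) = 15.9·(28.9 − T_b)
T_b = (32.4·19.7 − 15.9·28.9) / (32.4 − 15.9) = 178.77 / 16.5 = 10.835 °C ≈ 10.8 °C.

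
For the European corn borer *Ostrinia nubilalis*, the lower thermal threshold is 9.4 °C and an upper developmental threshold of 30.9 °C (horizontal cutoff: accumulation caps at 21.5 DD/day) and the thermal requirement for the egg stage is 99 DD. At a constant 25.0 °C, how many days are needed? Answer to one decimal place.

6.3 days

Daily accumulation = 25.0 − 9.4 = 15.6 DD/day.
Duration = 99 / 15.6 = 6.346 ≈ 6.3 days.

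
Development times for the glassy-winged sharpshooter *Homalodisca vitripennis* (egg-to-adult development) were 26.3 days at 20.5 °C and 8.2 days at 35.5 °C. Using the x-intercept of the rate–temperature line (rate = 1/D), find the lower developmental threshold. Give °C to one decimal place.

Equal thermal constants: D₁(T₁ − T_b) = D₂(T₂ − T_b).
26.3·(20.5 − T_b) = 8.2·(35.5 − T_b)
T_b = (26.3·20.5 − 8.2·35.5) / (26.3 − 8.2) = 248.05 / 18.1 = 13.704 °C ≈ 13.7 °C.

13.7 °C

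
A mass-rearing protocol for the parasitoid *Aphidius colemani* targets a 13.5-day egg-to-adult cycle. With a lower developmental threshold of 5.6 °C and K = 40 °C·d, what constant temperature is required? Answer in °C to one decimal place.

Required daily accumulation = 40 / 13.5 = 2.963 DD/day.
T = T_base + 2.963 = 5.6 + 2.963 = 8.563 ≈ 8.6 °C.

8.6 °C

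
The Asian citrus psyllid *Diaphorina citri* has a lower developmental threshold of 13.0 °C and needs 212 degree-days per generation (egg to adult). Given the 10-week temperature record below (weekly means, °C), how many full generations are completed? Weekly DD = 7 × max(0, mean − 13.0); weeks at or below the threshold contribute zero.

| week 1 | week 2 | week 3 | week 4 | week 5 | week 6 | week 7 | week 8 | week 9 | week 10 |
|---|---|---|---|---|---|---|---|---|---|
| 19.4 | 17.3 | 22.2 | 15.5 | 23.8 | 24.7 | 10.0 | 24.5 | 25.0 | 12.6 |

Weekly DD (7 × max(0, T̄ − 13.0)): 44.8, 30.1, 64.4, 17.5, 75.6, 81.9, 0.0, 80.5, 84.0, 0.0.
Season total = 478.8 DD.
Complete generations = ⌊478.8 / 212⌋ = 2.

2 generations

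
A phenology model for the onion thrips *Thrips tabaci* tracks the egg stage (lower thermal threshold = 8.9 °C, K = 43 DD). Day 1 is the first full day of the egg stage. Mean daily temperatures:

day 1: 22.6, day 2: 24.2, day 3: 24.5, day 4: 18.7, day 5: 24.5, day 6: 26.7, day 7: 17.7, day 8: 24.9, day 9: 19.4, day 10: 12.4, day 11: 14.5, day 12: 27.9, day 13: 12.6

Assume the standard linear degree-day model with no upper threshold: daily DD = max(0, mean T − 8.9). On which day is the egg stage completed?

day 3

Daily DD above 8.9 °C: 13.7, 15.3, 15.6, 9.8, 15.6, 17.8, 8.8, 16.0, 10.5, 3.5, 5.6, 19.0, 3.7.
Cumulative: 13.7, 29.0, 44.6, 54.4, 70.0, 87.8, 96.6, 112.6, 123.1, 126.6, 132.2, 151.2, 154.9.
The total first reaches 43 DD on day 3.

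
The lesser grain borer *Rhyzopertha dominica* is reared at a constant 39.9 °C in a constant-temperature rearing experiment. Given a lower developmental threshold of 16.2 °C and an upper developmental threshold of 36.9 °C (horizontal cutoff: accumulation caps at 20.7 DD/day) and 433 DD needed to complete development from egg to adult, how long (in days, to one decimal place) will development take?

Temperature 39.9 °C exceeds the upper threshold, so daily accumulation caps at 36.9 − 16.2 = 20.7 DD/day.
Duration = 433 / 20.7 = 20.918 ≈ 20.9 days.

20.9 days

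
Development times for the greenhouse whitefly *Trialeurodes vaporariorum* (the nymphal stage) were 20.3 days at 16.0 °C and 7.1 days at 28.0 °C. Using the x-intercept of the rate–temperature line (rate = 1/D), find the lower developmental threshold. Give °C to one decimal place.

Equal thermal constants: D₁(T₁ − T_b) = D₂(T₂ − T_b).
20.3·(16.0 − T_b) = 7.1·(28.0 − T_b)
T_b = (20.3·16.0 − 7.1·28.0) / (20.3 − 7.1) = 126.00 / 13.2 = 9.545 °C ≈ 9.5 °C.

9.5 °C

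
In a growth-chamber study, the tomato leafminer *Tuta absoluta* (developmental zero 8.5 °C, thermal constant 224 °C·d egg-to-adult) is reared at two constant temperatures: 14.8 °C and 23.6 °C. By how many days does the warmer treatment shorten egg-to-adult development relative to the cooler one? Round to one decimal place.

20.7 days

At 14.8 °C: 224 / (14.8 − 8.5) = 224 / 6.3 = 35.556 d.
At 23.6 °C: 224 / (23.6 − 8.5) = 224 / 15.1 = 14.834 d.
Difference = |35.556 − 14.834| = 20.721 ≈ 20.7 days.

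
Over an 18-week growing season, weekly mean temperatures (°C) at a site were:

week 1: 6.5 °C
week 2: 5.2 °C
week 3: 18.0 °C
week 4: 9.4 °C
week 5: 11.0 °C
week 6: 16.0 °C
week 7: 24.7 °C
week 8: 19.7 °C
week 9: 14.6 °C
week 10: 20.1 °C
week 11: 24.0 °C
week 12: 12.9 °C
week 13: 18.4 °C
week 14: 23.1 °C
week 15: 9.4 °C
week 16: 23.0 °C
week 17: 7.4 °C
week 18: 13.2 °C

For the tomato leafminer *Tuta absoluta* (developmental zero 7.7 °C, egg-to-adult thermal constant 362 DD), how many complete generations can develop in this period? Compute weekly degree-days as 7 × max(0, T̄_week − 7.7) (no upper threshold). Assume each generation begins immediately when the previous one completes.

Weekly DD (7 × max(0, T̄ − 7.7)): 0.0, 0.0, 72.1, 11.9, 23.1, 58.1, 119.0, 84.0, 48.3, 86.8, 114.1, 36.4, 74.9, 107.8, 11.9, 107.1, 0.0, 38.5.
Season total = 994.0 DD.
Complete generations = ⌊994.0 / 362⌋ = 2.

2 generations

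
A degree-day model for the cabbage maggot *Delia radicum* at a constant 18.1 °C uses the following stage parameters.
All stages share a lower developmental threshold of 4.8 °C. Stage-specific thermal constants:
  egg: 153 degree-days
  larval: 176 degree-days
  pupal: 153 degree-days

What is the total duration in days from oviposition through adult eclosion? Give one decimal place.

Daily accumulation at 18.1 °C = 18.1 − 4.8 = 13.3 DD/day.
Total K = 153 + 176 + 153 = 482 DD.
Total duration = 482 / 13.3 = 36.241 ≈ 36.2 days.

36.2 days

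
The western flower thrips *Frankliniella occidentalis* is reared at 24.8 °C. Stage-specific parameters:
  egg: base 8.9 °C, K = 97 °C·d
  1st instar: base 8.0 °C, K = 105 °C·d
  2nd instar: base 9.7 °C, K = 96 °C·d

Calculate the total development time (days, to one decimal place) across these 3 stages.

18.7 days

egg: 97 / (24.8 − 8.9) = 97 / 15.9 = 6.101 d.
1st instar: 105 / (24.8 − 8.0) = 105 / 16.8 = 6.250 d.
2nd instar: 96 / (24.8 − 9.7) = 96 / 15.1 = 6.358 d.
Sum = 18.708 ≈ 18.7 days.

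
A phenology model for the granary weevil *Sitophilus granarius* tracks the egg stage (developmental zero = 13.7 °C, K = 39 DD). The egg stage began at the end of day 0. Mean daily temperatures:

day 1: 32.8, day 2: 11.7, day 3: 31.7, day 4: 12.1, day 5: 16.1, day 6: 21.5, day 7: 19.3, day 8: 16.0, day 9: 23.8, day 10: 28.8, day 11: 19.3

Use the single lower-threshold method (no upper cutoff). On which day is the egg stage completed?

day 5

Daily DD above 13.7 °C: 19.1, 0.0, 18.0, 0.0, 2.4, 7.8, 5.6, 2.3, 10.1, 15.1, 5.6.
Cumulative: 19.1, 19.1, 37.1, 37.1, 39.5, 47.3, 52.9, 55.2, 65.3, 80.4, 86.0.
The total first reaches 39 DD on day 5.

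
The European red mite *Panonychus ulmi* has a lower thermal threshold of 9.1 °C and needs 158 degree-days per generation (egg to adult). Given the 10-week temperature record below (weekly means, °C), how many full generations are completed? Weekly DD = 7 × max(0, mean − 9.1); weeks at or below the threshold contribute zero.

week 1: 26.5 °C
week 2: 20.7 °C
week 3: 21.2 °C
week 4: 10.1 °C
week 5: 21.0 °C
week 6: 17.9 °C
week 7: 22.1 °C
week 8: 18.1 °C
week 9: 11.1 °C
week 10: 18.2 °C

Weekly DD (7 × max(0, T̄ − 9.1)): 121.8, 81.2, 84.7, 7.0, 83.3, 61.6, 91.0, 63.0, 14.0, 63.7.
Season total = 671.3 DD.
Complete generations = ⌊671.3 / 158⌋ = 4.

4 generations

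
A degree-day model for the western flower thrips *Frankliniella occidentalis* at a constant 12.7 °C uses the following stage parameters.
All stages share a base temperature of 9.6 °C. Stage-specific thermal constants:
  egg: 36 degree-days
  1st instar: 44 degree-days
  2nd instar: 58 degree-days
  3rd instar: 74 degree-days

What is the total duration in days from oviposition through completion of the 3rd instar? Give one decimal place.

Daily accumulation at 12.7 °C = 12.7 − 9.6 = 3.1 DD/day.
Total K = 36 + 44 + 58 + 74 = 212 DD.
Total duration = 212 / 3.1 = 68.387 ≈ 68.4 days.

68.4 days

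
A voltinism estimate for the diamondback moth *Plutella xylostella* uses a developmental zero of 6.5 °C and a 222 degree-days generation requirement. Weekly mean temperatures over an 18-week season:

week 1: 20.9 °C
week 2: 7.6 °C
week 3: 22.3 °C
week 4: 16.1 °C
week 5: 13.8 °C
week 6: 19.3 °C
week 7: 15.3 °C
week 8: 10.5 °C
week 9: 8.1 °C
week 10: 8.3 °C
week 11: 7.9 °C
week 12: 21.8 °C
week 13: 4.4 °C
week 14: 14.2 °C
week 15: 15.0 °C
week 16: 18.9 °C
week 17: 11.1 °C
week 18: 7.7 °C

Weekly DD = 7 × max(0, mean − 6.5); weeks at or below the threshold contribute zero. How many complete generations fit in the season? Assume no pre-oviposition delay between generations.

Weekly DD (7 × max(0, T̄ − 6.5)): 100.8, 7.7, 110.6, 67.2, 51.1, 89.6, 61.6, 28.0, 11.2, 12.6, 9.8, 107.1, 0.0, 53.9, 59.5, 86.8, 32.2, 8.4.
Season total = 898.1 DD.
Complete generations = ⌊898.1 / 222⌋ = 4.

4 generations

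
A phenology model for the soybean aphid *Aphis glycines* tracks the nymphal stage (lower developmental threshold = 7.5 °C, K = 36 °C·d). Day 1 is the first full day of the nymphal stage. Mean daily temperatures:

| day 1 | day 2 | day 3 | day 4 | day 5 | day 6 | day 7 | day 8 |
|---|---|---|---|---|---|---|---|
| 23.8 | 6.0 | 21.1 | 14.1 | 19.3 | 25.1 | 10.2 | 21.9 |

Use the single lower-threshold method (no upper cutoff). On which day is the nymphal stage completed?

Daily DD above 7.5 °C: 16.3, 0.0, 13.6, 6.6, 11.8, 17.6, 2.7, 14.4.
Cumulative: 16.3, 16.3, 29.9, 36.5, 48.3, 65.9, 68.6, 83.0.
The total first reaches 36 DD on day 4.

day 4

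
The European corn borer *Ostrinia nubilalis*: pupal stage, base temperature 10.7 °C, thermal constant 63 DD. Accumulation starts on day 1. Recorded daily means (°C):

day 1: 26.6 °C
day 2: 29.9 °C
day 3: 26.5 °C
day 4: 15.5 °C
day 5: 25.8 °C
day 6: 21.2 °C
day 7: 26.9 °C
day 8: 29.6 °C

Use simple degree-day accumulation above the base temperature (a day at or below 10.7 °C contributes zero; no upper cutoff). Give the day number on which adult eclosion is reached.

Daily DD above 10.7 °C: 15.9, 19.2, 15.8, 4.8, 15.1, 10.5, 16.2, 18.9.
Cumulative: 15.9, 35.1, 50.9, 55.7, 70.8, 81.3, 97.5, 116.4.
The total first reaches 63 DD on day 5.

day 5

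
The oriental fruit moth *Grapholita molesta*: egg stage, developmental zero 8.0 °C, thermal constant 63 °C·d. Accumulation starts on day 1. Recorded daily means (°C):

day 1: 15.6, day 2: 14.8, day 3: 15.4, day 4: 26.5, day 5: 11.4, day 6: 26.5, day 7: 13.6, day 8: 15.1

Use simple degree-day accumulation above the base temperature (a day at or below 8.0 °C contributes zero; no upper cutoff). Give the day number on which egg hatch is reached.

day 7

Daily DD above 8.0 °C: 7.6, 6.8, 7.4, 18.5, 3.4, 18.5, 5.6, 7.1.
Cumulative: 7.6, 14.4, 21.8, 40.3, 43.7, 62.2, 67.8, 74.9.
The total first reaches 63 DD on day 7.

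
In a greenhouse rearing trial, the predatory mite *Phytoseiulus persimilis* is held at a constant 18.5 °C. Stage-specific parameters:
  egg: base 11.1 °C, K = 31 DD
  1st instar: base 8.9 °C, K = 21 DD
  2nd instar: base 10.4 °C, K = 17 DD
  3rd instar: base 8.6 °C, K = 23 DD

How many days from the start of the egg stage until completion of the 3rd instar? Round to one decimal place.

egg: 31 / (18.5 − 11.1) = 31 / 7.4 = 4.189 d.
1st instar: 21 / (18.5 − 8.9) = 21 / 9.6 = 2.188 d.
2nd instar: 17 / (18.5 − 10.4) = 17 / 8.1 = 2.099 d.
3rd instar: 23 / (18.5 − 8.6) = 23 / 9.9 = 2.323 d.
Sum = 10.799 ≈ 10.8 days.

10.8 days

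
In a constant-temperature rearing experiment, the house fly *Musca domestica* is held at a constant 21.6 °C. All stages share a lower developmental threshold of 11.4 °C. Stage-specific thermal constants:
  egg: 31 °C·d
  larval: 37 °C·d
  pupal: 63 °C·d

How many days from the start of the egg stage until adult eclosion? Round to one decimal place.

12.8 days

Daily accumulation at 21.6 °C = 21.6 − 11.4 = 10.2 DD/day.
Total K = 31 + 37 + 63 = 131 DD.
Total duration = 131 / 10.2 = 12.843 ≈ 12.8 days.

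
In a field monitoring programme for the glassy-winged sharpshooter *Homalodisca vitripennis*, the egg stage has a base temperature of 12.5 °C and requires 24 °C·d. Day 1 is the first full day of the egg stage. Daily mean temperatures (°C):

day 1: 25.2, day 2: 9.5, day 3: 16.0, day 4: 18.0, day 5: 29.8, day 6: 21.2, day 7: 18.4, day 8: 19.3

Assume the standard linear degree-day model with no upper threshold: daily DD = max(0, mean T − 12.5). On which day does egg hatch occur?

day 5

Daily DD above 12.5 °C: 12.7, 0.0, 3.5, 5.5, 17.3, 8.7, 5.9, 6.8.
Cumulative: 12.7, 12.7, 16.2, 21.7, 39.0, 47.7, 53.6, 60.4.
The total first reaches 24 DD on day 5.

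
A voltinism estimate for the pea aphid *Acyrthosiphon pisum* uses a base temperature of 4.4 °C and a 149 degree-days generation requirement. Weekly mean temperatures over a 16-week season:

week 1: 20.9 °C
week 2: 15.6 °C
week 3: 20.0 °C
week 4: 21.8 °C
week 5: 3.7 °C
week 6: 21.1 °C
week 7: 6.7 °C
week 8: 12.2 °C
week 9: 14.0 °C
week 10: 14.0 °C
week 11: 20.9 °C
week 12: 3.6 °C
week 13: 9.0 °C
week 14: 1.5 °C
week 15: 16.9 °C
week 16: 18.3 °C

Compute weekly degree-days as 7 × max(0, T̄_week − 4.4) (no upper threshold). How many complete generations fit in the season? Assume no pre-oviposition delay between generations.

7 generations

Weekly DD (7 × max(0, T̄ − 4.4)): 115.5, 78.4, 109.2, 121.8, 0.0, 116.9, 16.1, 54.6, 67.2, 67.2, 115.5, 0.0, 32.2, 0.0, 87.5, 97.3.
Season total = 1079.4 DD.
Complete generations = ⌊1079.4 / 149⌋ = 7.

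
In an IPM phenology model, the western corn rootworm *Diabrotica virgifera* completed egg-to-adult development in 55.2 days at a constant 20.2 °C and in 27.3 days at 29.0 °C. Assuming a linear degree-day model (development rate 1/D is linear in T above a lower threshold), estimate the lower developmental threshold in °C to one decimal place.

11.6 °C

Equal thermal constants: D₁(T₁ − T_b) = D₂(T₂ − T_b).
55.2·(20.2 − T_b) = 27.3·(29.0 − T_b)
T_b = (55.2·20.2 − 27.3·29.0) / (55.2 − 27.3) = 323.34 / 27.9 = 11.589 °C ≈ 11.6 °C.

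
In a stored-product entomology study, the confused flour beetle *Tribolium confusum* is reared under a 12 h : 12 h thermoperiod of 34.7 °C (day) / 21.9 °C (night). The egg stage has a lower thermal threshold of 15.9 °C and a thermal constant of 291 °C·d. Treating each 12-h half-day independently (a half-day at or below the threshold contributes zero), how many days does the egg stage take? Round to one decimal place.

Day half: max(0, 34.7 − 15.9) × 0.5 = 18.8 × 0.5 = 9.40 DD.
Night half: max(0, 21.9 − 15.9) × 0.5 = 6.0 × 0.5 = 3.00 DD.
Per 24 h: 12.40 DD/day.
Duration = 291 / 12.40 = 23.468 ≈ 23.5 days.

23.5 days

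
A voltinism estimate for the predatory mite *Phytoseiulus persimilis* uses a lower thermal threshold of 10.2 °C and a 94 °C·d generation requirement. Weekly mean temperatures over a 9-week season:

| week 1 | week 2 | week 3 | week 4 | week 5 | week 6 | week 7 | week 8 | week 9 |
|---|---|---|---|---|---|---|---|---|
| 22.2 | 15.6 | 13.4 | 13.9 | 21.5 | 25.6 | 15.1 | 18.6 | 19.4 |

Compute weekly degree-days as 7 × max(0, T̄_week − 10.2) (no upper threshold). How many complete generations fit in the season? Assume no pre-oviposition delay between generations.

5 generations

Weekly DD (7 × max(0, T̄ − 10.2)): 84.0, 37.8, 22.4, 25.9, 79.1, 107.8, 34.3, 58.8, 64.4.
Season total = 514.5 DD.
Complete generations = ⌊514.5 / 94⌋ = 5.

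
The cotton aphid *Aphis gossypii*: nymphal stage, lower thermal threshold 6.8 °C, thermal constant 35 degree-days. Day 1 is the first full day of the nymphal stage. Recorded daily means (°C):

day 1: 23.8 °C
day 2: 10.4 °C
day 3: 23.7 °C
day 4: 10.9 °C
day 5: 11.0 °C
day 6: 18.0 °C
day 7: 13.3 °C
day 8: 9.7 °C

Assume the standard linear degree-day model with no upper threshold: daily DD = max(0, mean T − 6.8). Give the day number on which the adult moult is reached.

Daily DD above 6.8 °C: 17.0, 3.6, 16.9, 4.1, 4.2, 11.2, 6.5, 2.9.
Cumulative: 17.0, 20.6, 37.5, 41.6, 45.8, 57.0, 63.5, 66.4.
The total first reaches 35 DD on day 3.

day 3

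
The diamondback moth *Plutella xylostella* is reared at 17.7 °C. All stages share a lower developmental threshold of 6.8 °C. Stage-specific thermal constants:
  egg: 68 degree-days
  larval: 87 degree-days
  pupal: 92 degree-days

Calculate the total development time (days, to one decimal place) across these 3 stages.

Daily accumulation at 17.7 °C = 17.7 − 6.8 = 10.9 DD/day.
Total K = 68 + 87 + 92 = 247 DD.
Total duration = 247 / 10.9 = 22.661 ≈ 22.7 days.

22.7 days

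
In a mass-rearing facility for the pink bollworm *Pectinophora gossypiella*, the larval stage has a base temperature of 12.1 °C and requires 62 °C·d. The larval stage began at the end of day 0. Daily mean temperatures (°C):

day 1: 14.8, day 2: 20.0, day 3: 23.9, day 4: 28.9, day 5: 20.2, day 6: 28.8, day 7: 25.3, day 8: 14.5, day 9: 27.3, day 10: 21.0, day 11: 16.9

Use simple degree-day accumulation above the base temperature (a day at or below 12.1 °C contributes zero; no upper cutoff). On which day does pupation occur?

day 6

Daily DD above 12.1 °C: 2.7, 7.9, 11.8, 16.8, 8.1, 16.7, 13.2, 2.4, 15.2, 8.9, 4.8.
Cumulative: 2.7, 10.6, 22.4, 39.2, 47.3, 64.0, 77.2, 79.6, 94.8, 103.7, 108.5.
The total first reaches 62 DD on day 6.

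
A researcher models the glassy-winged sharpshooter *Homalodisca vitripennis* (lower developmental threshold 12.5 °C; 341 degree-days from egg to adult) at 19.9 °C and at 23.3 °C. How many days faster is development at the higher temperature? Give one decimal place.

At 19.9 °C: 341 / (19.9 − 12.5) = 341 / 7.4 = 46.081 d.
At 23.3 °C: 341 / (23.3 − 12.5) = 341 / 10.8 = 31.574 d.
Difference = |46.081 − 31.574| = 14.507 ≈ 14.5 days.

14.5 days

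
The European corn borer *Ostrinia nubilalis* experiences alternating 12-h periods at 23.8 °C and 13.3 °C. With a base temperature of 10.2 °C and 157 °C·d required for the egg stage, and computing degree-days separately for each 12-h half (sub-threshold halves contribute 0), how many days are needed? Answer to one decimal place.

18.8 days

Day half: max(0, 23.8 − 10.2) × 0.5 = 13.6 × 0.5 = 6.80 DD.
Night half: max(0, 13.3 − 10.2) × 0.5 = 3.1 × 0.5 = 1.55 DD.
Per 24 h: 8.35 DD/day.
Duration = 157 / 8.35 = 18.802 ≈ 18.8 days.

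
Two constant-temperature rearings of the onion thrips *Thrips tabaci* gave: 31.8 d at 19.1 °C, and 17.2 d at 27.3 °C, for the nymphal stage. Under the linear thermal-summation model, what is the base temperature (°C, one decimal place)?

9.4 °C

Under the model K = D·(T − T_b), so D₁·(T₁ − T_b) = D₂·(T₂ − T_b).
31.8·(19.1 − T_b) = 17.2·(27.3 − T_b)
T_b = (31.8·19.1 − 17.2·27.3) / (31.8 − 17.2) = 137.82 / 14.6 = 9.440 °C ≈ 9.4 °C.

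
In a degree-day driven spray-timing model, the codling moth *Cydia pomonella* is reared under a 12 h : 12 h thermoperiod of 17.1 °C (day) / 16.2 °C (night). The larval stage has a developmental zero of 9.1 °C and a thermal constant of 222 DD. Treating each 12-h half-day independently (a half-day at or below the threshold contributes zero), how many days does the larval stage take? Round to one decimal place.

29.4 days

Day half: max(0, 17.1 − 9.1) × 0.5 = 8.0 × 0.5 = 4.00 DD.
Night half: max(0, 16.2 − 9.1) × 0.5 = 7.1 × 0.5 = 3.55 DD.
Per 24 h: 7.55 DD/day.
Duration = 222 / 7.55 = 29.404 ≈ 29.4 days.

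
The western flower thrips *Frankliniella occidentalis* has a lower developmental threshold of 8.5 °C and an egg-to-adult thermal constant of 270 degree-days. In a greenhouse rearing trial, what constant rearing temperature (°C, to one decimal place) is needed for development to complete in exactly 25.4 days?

19.1 °C

Required daily accumulation = 270 / 25.4 = 10.630 DD/day.
T = T_base + 10.630 = 8.5 + 10.630 = 19.130 ≈ 19.1 °C.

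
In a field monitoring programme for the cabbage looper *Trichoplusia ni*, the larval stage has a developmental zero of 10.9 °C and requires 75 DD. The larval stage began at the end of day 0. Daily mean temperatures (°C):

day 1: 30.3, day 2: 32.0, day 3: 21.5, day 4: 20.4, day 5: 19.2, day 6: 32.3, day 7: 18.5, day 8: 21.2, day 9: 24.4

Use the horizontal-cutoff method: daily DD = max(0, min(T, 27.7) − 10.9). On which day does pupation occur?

Daily DD above 10.9 °C (capped at 16.8): 16.8, 16.8, 10.6, 9.5, 8.3, 16.8, 7.6, 10.3, 13.5.
Cumulative: 16.8, 33.6, 44.2, 53.7, 62.0, 78.8, 86.4, 96.7, 110.2.
The total first reaches 75 DD on day 6.

day 6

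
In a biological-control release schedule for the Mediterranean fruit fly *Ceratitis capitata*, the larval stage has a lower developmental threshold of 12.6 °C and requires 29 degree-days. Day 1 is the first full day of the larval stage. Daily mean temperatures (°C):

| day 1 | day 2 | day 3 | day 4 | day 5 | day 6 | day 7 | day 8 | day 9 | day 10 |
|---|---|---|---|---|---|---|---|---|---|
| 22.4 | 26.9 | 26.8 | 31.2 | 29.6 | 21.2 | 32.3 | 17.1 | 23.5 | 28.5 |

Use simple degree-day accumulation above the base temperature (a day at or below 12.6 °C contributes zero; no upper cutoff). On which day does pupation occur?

Daily DD above 12.6 °C: 9.8, 14.3, 14.2, 18.6, 17.0, 8.6, 19.7, 4.5, 10.9, 15.9.
Cumulative: 9.8, 24.1, 38.3, 56.9, 73.9, 82.5, 102.2, 106.7, 117.6, 133.5.
The total first reaches 29 DD on day 3.

day 3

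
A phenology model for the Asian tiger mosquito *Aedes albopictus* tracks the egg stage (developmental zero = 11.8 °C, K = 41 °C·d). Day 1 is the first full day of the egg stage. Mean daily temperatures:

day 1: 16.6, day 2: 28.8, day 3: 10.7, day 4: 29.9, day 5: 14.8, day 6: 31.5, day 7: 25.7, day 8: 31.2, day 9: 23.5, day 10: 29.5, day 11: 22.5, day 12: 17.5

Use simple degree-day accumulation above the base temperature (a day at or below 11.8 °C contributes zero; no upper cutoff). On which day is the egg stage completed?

Daily DD above 11.8 °C: 4.8, 17.0, 0.0, 18.1, 3.0, 19.7, 13.9, 19.4, 11.7, 17.7, 10.7, 5.7.
Cumulative: 4.8, 21.8, 21.8, 39.9, 42.9, 62.6, 76.5, 95.9, 107.6, 125.3, 136.0, 141.7.
The total first reaches 41 DD on day 5.

day 5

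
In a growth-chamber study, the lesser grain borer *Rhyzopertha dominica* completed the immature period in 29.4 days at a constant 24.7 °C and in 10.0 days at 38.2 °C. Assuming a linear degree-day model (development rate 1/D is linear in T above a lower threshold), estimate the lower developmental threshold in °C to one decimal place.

Under the model K = D·(T − T_b), so D₁·(T₁ − T_b) = D₂·(T₂ − T_b).
29.4·(24.7 − T_b) = 10.0·(38.2 − T_b)
T_b = (29.4·24.7 − 10.0·38.2) / (29.4 − 10.0) = 344.18 / 19.4 = 17.741 °C ≈ 17.7 °C.

17.7 °C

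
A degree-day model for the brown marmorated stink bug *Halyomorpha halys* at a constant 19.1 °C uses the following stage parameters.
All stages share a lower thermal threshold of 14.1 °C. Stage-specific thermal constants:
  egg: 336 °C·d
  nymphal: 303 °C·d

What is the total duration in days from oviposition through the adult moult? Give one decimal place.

Daily accumulation at 19.1 °C = 19.1 − 14.1 = 5.0 DD/day.
Total K = 336 + 303 = 639 DD.
Total duration = 639 / 5.0 = 127.800 ≈ 127.8 days.

127.8 days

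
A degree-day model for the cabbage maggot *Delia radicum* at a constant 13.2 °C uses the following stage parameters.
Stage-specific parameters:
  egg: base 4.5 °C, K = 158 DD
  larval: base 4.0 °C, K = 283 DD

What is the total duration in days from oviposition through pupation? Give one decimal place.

egg: 158 / (13.2 − 4.5) = 158 / 8.7 = 18.161 d.
larval: 283 / (13.2 − 4.0) = 283 / 9.2 = 30.761 d.
Sum = 48.922 ≈ 48.9 days.

48.9 days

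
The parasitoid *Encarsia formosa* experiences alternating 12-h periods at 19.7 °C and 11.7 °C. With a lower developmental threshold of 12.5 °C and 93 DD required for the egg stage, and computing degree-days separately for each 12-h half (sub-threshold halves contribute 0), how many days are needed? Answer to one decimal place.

25.8 days

Day half: max(0, 19.7 − 12.5) × 0.5 = 7.2 × 0.5 = 3.60 DD.
Night half: max(0, 11.7 − 12.5) × 0.5 = 0.0 × 0.5 = 0.00 DD.
Per 24 h: 3.60 DD/day.
Duration = 93 / 3.60 = 25.833 ≈ 25.8 days.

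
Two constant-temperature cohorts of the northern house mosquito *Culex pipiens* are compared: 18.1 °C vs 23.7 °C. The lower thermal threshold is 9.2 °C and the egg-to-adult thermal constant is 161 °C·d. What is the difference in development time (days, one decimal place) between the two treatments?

7.0 days

At 18.1 °C: 161 / (18.1 − 9.2) = 161 / 8.9 = 18.090 d.
At 23.7 °C: 161 / (23.7 − 9.2) = 161 / 14.5 = 11.103 d.
Difference = |18.090 − 11.103| = 6.986 ≈ 7.0 days.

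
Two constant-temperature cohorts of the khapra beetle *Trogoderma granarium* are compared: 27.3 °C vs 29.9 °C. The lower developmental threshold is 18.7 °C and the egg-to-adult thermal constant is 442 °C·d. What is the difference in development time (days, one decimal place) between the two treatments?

11.9 days

At 27.3 °C: 442 / (27.3 − 18.7) = 442 / 8.6 = 51.395 d.
At 29.9 °C: 442 / (29.9 − 18.7) = 442 / 11.2 = 39.464 d.
Difference = |51.395 − 39.464| = 11.931 ≈ 11.9 days.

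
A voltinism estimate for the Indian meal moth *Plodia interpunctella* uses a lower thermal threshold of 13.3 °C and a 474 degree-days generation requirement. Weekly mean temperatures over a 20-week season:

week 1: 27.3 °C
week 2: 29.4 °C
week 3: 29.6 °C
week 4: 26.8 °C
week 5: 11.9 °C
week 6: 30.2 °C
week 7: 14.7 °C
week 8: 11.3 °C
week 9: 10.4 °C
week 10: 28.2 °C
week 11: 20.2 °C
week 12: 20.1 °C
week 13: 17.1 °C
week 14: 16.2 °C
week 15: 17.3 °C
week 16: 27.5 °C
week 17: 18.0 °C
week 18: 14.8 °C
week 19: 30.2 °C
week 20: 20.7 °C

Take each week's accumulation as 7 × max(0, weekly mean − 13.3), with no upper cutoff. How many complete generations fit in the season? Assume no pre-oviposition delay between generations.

Weekly DD (7 × max(0, T̄ − 13.3)): 98.0, 112.7, 114.1, 94.5, 0.0, 118.3, 9.8, 0.0, 0.0, 104.3, 48.3, 47.6, 26.6, 20.3, 28.0, 99.4, 32.9, 10.5, 118.3, 51.8.
Season total = 1135.4 DD.
Complete generations = ⌊1135.4 / 474⌋ = 2.

2 generations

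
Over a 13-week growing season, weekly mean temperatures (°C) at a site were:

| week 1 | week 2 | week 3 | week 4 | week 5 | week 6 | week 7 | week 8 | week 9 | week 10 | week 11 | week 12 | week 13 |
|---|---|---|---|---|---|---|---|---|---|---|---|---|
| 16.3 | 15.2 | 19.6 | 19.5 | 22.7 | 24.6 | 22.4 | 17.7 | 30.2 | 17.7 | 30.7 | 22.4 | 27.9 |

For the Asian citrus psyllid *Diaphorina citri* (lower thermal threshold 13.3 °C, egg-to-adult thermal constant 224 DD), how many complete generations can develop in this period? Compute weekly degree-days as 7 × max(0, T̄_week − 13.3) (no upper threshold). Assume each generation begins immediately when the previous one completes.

3 generations

Weekly DD (7 × max(0, T̄ − 13.3)): 21.0, 13.3, 44.1, 43.4, 65.8, 79.1, 63.7, 30.8, 118.3, 30.8, 121.8, 63.7, 102.2.
Season total = 798.0 DD.
Complete generations = ⌊798.0 / 224⌋ = 3.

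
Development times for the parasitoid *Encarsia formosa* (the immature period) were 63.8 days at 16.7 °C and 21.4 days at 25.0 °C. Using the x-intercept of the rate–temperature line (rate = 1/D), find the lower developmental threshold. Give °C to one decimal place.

Under the model K = D·(T − T_b), so D₁·(T₁ − T_b) = D₂·(T₂ − T_b).
63.8·(16.7 − T_b) = 21.4·(25.0 − T_b)
T_b = (63.8·16.7 − 21.4·25.0) / (63.8 − 21.4) = 530.46 / 42.4 = 12.511 °C ≈ 12.5 °C.

12.5 °C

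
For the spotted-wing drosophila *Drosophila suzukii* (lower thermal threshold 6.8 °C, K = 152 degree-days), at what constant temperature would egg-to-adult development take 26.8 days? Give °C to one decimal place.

12.5 °C

Required daily accumulation = 152 / 26.8 = 5.672 DD/day.
T = T_base + 5.672 = 6.8 + 5.672 = 12.472 ≈ 12.5 °C.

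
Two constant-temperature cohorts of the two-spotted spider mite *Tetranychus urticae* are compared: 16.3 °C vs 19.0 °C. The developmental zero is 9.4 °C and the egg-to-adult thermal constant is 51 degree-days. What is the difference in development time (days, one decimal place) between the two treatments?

2.1 days

At 16.3 °C: 51 / (16.3 − 9.4) = 51 / 6.9 = 7.391 d.
At 19.0 °C: 51 / (19.0 − 9.4) = 51 / 9.6 = 5.312 d.
Difference = |7.391 − 5.312| = 2.079 ≈ 2.1 days.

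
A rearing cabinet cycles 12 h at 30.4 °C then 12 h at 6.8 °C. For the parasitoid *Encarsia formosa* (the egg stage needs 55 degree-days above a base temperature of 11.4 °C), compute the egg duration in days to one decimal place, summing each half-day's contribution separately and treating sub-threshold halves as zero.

5.8 days

Day half: max(0, 30.4 − 11.4) × 0.5 = 19.0 × 0.5 = 9.50 DD.
Night half: max(0, 6.8 − 11.4) × 0.5 = 0.0 × 0.5 = 0.00 DD.
Per 24 h: 9.50 DD/day.
Duration = 55 / 9.50 = 5.789 ≈ 5.8 days.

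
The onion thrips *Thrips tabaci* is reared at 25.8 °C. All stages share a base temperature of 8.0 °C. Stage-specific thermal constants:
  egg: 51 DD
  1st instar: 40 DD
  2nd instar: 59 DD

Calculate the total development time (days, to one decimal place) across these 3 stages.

8.4 days

Daily accumulation at 25.8 °C = 25.8 − 8.0 = 17.8 DD/day.
Total K = 51 + 40 + 59 = 150 DD.
Total duration = 150 / 17.8 = 8.427 ≈ 8.4 days.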